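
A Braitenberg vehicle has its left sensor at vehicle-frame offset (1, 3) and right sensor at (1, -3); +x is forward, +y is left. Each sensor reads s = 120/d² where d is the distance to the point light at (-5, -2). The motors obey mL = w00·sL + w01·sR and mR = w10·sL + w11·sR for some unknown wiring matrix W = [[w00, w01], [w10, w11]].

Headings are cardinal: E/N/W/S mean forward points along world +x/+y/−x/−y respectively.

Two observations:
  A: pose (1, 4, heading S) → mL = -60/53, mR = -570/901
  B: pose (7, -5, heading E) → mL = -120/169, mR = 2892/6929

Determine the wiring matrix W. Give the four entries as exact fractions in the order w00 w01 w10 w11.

obs A: pose=(1,4,S) → sL=60/53, sR=60/17, mL=-60/53, mR=-570/901
obs B: pose=(7,-5,E) → sL=120/169, sR=24/41, mL=-120/169, mR=2892/6929
sensor matrix S = [[60/53, 60/17], [120/169, 24/41]]; det S = -11508480/6243029
solve [mL_A; mL_B] = S·[w00; w01] and [mR_A; mR_B] = S·[w10; w11]:
  w00 = -1, w01 = 0, w10 = 1, w11 = -1/2

-1 0 1 -1/2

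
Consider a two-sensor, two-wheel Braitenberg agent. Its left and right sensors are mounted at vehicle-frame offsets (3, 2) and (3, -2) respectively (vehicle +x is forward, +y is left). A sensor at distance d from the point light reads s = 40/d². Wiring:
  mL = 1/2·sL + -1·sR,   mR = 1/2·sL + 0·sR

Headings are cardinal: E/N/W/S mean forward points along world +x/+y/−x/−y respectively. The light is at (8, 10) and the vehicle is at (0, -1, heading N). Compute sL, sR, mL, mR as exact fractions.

left sensor world pos  = (-2, 2); dL² = 164
right sensor world pos = (2, 2); dR² = 100
sL = 40/164 = 10/41
sR = 40/100 = 2/5
mL = 1/2·sL + -1·sR = -57/205
mR = 1/2·sL + 0·sR = 5/41

10/41 2/5 -57/205 5/41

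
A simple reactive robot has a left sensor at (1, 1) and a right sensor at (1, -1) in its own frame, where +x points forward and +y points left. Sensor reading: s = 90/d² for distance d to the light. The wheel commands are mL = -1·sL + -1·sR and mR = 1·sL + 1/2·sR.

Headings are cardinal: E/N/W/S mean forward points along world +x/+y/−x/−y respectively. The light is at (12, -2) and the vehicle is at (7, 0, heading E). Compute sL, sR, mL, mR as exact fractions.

18/5 90/17 -756/85 531/85

left sensor world pos  = (8, 1); dL² = 25
right sensor world pos = (8, -1); dR² = 17
sL = 90/25 = 18/5
sR = 90/17 = 90/17
mL = -1·sL + -1·sR = -756/85
mR = 1·sL + 1/2·sR = 531/85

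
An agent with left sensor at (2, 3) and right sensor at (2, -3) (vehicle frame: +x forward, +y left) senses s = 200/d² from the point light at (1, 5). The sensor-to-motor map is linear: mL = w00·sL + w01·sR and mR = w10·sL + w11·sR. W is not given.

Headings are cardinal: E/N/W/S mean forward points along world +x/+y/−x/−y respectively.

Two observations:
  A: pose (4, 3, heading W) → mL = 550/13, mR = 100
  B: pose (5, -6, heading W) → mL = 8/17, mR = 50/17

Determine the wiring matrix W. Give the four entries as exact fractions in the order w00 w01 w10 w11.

obs A: pose=(4,3,W) → sL=100/13, sR=100, mL=550/13, mR=100
obs B: pose=(5,-6,W) → sL=1, sR=50/17, mL=8/17, mR=50/17
sensor matrix S = [[100/13, 100], [1, 50/17]]; det S = -17100/221
solve [mL_A; mL_B] = S·[w00; w01] and [mR_A; mR_B] = S·[w10; w11]:
  w00 = -1, w01 = 1/2, w10 = 0, w11 = 1

-1 1/2 0 1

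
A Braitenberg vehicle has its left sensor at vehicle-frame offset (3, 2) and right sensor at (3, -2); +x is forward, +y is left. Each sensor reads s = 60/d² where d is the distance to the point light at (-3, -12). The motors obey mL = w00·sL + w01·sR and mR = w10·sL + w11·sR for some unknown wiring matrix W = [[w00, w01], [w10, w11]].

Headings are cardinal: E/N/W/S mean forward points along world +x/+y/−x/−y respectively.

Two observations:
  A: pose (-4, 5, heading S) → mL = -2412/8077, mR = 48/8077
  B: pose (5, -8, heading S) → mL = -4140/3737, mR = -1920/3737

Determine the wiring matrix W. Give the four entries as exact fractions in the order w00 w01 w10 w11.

obs A: pose=(-4,5,S) → sL=60/197, sR=12/41, mL=-2412/8077, mR=48/8077
obs B: pose=(5,-8,S) → sL=60/101, sR=60/37, mL=-4140/3737, mR=-1920/3737
sensor matrix S = [[60/197, 12/41], [60/101, 60/37]]; det S = 9659520/30183749
solve [mL_A; mL_B] = S·[w00; w01] and [mR_A; mR_B] = S·[w10; w11]:
  w00 = -1/2, w01 = -1/2, w10 = 1/2, w11 = -1/2

-1/2 -1/2 1/2 -1/2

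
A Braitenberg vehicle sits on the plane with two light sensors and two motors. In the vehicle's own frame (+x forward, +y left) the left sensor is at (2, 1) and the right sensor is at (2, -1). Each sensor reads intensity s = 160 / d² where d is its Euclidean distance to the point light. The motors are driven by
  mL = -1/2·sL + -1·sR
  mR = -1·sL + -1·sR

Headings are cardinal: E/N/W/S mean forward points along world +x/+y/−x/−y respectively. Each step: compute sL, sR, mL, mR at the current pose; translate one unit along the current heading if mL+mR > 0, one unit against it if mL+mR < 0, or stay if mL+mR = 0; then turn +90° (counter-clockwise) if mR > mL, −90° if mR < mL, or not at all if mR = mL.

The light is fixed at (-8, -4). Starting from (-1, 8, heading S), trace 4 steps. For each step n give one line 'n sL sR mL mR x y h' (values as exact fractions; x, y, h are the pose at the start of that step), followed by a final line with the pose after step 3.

0 40/41 20/17 -1160/697 -1500/697 -1 8 S
1 160/169 160/221 -3440/2873 -4800/2873 -1 9 W
2 80/137 80/153 -17080/20961 -23200/20961 0 9 N
3 160/269 160/221 -60720/59449 -78400/59449 0 8 E
final -1 8 S

n=0: pose=(-1,8,S); sL=40/41, sR=20/17; mL=-1160/697, mR=-1500/697; mL+mR=-2660/697 → advance -1; mR−mL=-20/41 → turn -1·90°
n=1: pose=(-1,9,W); sL=160/169, sR=160/221; mL=-3440/2873, mR=-4800/2873; mL+mR=-8240/2873 → advance -1; mR−mL=-80/169 → turn -1·90°
n=2: pose=(0,9,N); sL=80/137, sR=80/153; mL=-17080/20961, mR=-23200/20961; mL+mR=-40280/20961 → advance -1; mR−mL=-40/137 → turn -1·90°
n=3: pose=(0,8,E); sL=160/269, sR=160/221; mL=-60720/59449, mR=-78400/59449; mL+mR=-139120/59449 → advance -1; mR−mL=-80/269 → turn -1·90°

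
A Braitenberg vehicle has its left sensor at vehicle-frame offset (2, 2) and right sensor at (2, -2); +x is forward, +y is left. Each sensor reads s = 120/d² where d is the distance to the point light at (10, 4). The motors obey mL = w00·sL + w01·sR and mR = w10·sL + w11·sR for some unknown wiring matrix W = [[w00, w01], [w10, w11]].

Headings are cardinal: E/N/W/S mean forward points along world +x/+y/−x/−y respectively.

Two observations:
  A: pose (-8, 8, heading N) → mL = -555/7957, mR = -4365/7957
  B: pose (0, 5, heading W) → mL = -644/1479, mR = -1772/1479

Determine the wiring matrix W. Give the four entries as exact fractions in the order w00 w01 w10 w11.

obs A: pose=(-8,8,N) → sL=30/109, sR=30/73, mL=-555/7957, mR=-4365/7957
obs B: pose=(0,5,W) → sL=24/29, sR=40/51, mL=-644/1479, mR=-1772/1479
sensor matrix S = [[30/109, 30/73], [24/29, 40/51]]; det S = -487360/3922801
solve [mL_A; mL_B] = S·[w00; w01] and [mR_A; mR_B] = S·[w10; w11]:
  w00 = -1, w01 = 1/2, w10 = -1/2, w11 = -1

-1 1/2 -1/2 -1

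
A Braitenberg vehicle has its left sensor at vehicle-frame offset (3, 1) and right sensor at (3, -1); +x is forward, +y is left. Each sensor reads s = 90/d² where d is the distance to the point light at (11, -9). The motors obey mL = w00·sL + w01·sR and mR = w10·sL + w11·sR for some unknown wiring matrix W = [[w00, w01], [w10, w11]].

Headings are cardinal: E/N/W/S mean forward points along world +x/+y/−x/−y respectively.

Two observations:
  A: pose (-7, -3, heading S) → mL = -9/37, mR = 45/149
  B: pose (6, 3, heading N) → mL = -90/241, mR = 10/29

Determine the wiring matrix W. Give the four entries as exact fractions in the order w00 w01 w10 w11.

obs A: pose=(-7,-3,S) → sL=45/149, sR=9/37, mL=-9/37, mR=45/149
obs B: pose=(6,3,N) → sL=10/29, sR=90/241, mL=-90/241, mR=10/29
sensor matrix S = [[45/149, 9/37], [10/29, 90/241]]; det S = 1113840/38530357
solve [mL_A; mL_B] = S·[w00; w01] and [mR_A; mR_B] = S·[w10; w11]:
  w00 = 0, w01 = -1, w10 = 1, w11 = 0

0 -1 1 0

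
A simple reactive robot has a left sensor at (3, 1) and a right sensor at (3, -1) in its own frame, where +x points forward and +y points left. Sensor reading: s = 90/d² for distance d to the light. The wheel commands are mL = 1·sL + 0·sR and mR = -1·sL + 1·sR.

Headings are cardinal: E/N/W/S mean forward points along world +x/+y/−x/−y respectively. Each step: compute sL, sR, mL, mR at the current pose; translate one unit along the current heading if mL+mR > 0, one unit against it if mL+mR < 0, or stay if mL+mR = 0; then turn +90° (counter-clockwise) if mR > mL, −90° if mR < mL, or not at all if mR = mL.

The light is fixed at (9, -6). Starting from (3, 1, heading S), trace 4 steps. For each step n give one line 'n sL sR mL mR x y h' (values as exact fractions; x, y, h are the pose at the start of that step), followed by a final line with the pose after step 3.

0 90/41 18/13 90/41 -432/533 3 1 S
1 45/53 9/13 45/53 -108/689 3 0 W
2 18/29 10/13 18/29 56/377 2 0 N
3 9/8 45/26 9/8 63/104 2 1 E
final 3 1 S

n=0: pose=(3,1,S); sL=90/41, sR=18/13; mL=90/41, mR=-432/533; mL+mR=18/13 → advance +1; mR−mL=-1602/533 → turn -1·90°
n=1: pose=(3,0,W); sL=45/53, sR=9/13; mL=45/53, mR=-108/689; mL+mR=9/13 → advance +1; mR−mL=-693/689 → turn -1·90°
n=2: pose=(2,0,N); sL=18/29, sR=10/13; mL=18/29, mR=56/377; mL+mR=10/13 → advance +1; mR−mL=-178/377 → turn -1·90°
n=3: pose=(2,1,E); sL=9/8, sR=45/26; mL=9/8, mR=63/104; mL+mR=45/26 → advance +1; mR−mL=-27/52 → turn -1·90°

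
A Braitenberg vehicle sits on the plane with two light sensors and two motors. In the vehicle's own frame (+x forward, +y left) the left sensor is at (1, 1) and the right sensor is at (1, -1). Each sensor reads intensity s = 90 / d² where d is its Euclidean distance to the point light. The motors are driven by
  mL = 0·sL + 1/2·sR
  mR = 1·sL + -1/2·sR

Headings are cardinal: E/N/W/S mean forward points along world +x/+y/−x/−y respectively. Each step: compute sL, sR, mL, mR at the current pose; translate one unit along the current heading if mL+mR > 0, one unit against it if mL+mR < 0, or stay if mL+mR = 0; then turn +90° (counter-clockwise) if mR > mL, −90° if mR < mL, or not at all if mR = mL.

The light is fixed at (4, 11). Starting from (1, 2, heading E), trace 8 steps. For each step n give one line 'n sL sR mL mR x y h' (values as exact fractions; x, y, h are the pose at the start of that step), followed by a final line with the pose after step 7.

n=0: pose=(1,2,E); sL=45/34, sR=45/52; mL=45/104, mR=1575/1768; mL+mR=45/34 → advance +1; mR−mL=405/884 → turn +1·90°
n=1: pose=(2,2,N); sL=90/73, sR=18/13; mL=9/13, mR=513/949; mL+mR=90/73 → advance +1; mR−mL=-144/949 → turn -1·90°
n=2: pose=(2,3,E); sL=9/5, sR=45/41; mL=45/82, mR=513/410; mL+mR=9/5 → advance +1; mR−mL=144/205 → turn +1·90°
n=3: pose=(3,3,N); sL=90/53, sR=90/49; mL=45/49, mR=2025/2597; mL+mR=90/53 → advance +1; mR−mL=-360/2597 → turn -1·90°
n=4: pose=(3,4,E); sL=5/2, sR=45/32; mL=45/64, mR=115/64; mL+mR=5/2 → advance +1; mR−mL=35/32 → turn +1·90°
n=5: pose=(4,4,N); sL=90/37, sR=90/37; mL=45/37, mR=45/37; mL+mR=90/37 → advance +1; mR−mL=0 → turn +0·90°
n=6: pose=(4,5,N); sL=45/13, sR=45/13; mL=45/26, mR=45/26; mL+mR=45/13 → advance +1; mR−mL=0 → turn +0·90°
n=7: pose=(4,6,N); sL=90/17, sR=90/17; mL=45/17, mR=45/17; mL+mR=90/17 → advance +1; mR−mL=0 → turn +0·90°

0 45/34 45/52 45/104 1575/1768 1 2 E
1 90/73 18/13 9/13 513/949 2 2 N
2 9/5 45/41 45/82 513/410 2 3 E
3 90/53 90/49 45/49 2025/2597 3 3 N
4 5/2 45/32 45/64 115/64 3 4 E
5 90/37 90/37 45/37 45/37 4 4 N
6 45/13 45/13 45/26 45/26 4 5 N
7 90/17 90/17 45/17 45/17 4 6 N
final 4 7 N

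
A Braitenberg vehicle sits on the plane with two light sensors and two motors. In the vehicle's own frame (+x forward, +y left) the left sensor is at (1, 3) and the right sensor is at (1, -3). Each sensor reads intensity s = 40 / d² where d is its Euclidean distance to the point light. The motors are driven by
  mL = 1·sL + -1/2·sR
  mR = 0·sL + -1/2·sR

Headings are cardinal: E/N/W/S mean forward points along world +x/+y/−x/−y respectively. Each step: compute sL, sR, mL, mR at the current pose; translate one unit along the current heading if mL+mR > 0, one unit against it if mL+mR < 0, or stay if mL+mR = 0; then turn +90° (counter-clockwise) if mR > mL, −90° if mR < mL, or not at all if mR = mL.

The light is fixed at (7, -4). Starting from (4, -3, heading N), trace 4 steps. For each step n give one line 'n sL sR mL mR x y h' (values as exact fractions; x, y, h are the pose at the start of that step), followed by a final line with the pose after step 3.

n=0: pose=(4,-3,N); sL=1, sR=10; mL=-4, mR=-5; mL+mR=-9 → advance -1; mR−mL=-1 → turn -1·90°
n=1: pose=(4,-4,E); sL=40/13, sR=40/13; mL=20/13, mR=-20/13; mL+mR=0 → advance +0; mR−mL=-40/13 → turn -1·90°
n=2: pose=(4,-4,S); sL=40, sR=40/37; mL=1460/37, mR=-20/37; mL+mR=1440/37 → advance +1; mR−mL=-40 → turn -1·90°
n=3: pose=(4,-5,W); sL=5/4, sR=2; mL=1/4, mR=-1; mL+mR=-3/4 → advance -1; mR−mL=-5/4 → turn -1·90°

0 1 10 -4 -5 4 -3 N
1 40/13 40/13 20/13 -20/13 4 -4 E
2 40 40/37 1460/37 -20/37 4 -4 S
3 5/4 2 1/4 -1 4 -5 W
final 5 -5 N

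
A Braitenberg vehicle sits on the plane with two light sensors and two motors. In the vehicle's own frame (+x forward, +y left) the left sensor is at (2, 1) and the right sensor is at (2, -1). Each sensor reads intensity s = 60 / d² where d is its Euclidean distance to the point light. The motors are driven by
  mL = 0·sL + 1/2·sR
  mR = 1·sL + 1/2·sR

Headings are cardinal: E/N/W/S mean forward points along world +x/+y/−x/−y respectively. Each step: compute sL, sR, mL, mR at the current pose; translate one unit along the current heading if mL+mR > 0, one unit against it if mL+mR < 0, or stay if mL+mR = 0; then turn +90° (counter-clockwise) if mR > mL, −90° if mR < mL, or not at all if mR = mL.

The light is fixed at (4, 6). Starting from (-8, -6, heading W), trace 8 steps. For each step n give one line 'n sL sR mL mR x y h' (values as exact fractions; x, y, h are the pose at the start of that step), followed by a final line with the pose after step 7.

0 12/73 60/317 30/317 5994/23141 -8 -6 W
1 3/17 15/98 15/196 843/3332 -9 -6 S
2 12/53 60/317 30/317 5394/16801 -9 -7 E
3 6/29 30/121 15/121 1161/3509 -8 -7 N
4 12/73 60/317 30/317 5994/23141 -8 -6 W
5 3/17 15/98 15/196 843/3332 -9 -6 S
6 12/53 60/317 30/317 5394/16801 -9 -7 E
7 6/29 30/121 15/121 1161/3509 -8 -7 N
final -8 -6 W

n=0: pose=(-8,-6,W); sL=12/73, sR=60/317; mL=30/317, mR=5994/23141; mL+mR=8184/23141 → advance +1; mR−mL=12/73 → turn +1·90°
n=1: pose=(-9,-6,S); sL=3/17, sR=15/98; mL=15/196, mR=843/3332; mL+mR=549/1666 → advance +1; mR−mL=3/17 → turn +1·90°
n=2: pose=(-9,-7,E); sL=12/53, sR=60/317; mL=30/317, mR=5394/16801; mL+mR=6984/16801 → advance +1; mR−mL=12/53 → turn +1·90°
n=3: pose=(-8,-7,N); sL=6/29, sR=30/121; mL=15/121, mR=1161/3509; mL+mR=1596/3509 → advance +1; mR−mL=6/29 → turn +1·90°
n=4: pose=(-8,-6,W); sL=12/73, sR=60/317; mL=30/317, mR=5994/23141; mL+mR=8184/23141 → advance +1; mR−mL=12/73 → turn +1·90°
n=5: pose=(-9,-6,S); sL=3/17, sR=15/98; mL=15/196, mR=843/3332; mL+mR=549/1666 → advance +1; mR−mL=3/17 → turn +1·90°
n=6: pose=(-9,-7,E); sL=12/53, sR=60/317; mL=30/317, mR=5394/16801; mL+mR=6984/16801 → advance +1; mR−mL=12/53 → turn +1·90°
n=7: pose=(-8,-7,N); sL=6/29, sR=30/121; mL=15/121, mR=1161/3509; mL+mR=1596/3509 → advance +1; mR−mL=6/29 → turn +1·90°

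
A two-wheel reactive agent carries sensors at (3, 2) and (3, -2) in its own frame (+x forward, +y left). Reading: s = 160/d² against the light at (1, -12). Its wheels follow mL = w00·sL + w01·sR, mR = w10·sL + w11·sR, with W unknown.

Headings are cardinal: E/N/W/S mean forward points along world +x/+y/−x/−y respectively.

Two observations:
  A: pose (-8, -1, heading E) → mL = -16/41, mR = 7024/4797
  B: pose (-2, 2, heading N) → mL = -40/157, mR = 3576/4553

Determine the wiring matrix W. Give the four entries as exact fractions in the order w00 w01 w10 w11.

-1/2 0 1 1/2

obs A: pose=(-8,-1,E) → sL=32/41, sR=160/117, mL=-16/41, mR=7024/4797
obs B: pose=(-2,2,N) → sL=80/157, sR=16/29, mL=-40/157, mR=3576/4553
sensor matrix S = [[32/41, 160/117], [80/157, 16/29]]; det S = -5814272/21840741
solve [mL_A; mL_B] = S·[w00; w01] and [mR_A; mR_B] = S·[w10; w11]:
  w00 = -1/2, w01 = 0, w10 = 1, w11 = 1/2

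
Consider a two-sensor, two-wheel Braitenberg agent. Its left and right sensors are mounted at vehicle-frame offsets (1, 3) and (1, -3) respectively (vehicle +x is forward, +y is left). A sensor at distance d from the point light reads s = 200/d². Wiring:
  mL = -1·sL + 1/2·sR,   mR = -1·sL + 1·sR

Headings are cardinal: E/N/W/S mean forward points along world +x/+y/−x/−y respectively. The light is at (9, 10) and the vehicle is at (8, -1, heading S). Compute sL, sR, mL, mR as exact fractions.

50/37 5/4 -215/296 -15/148

left sensor world pos  = (11, -2); dL² = 148
right sensor world pos = (5, -2); dR² = 160
sL = 200/148 = 50/37
sR = 200/160 = 5/4
mL = -1·sL + 1/2·sR = -215/296
mR = -1·sL + 1·sR = -15/148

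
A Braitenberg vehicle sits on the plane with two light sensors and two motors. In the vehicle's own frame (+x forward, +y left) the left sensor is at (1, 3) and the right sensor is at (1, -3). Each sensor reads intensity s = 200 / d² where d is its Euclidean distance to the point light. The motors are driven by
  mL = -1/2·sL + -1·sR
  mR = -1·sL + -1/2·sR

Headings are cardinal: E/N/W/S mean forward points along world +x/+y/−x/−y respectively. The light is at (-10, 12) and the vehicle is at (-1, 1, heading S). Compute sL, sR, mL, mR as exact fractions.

25/36 10/9 -35/24 -5/4

left sensor world pos  = (2, 0); dL² = 288
right sensor world pos = (-4, 0); dR² = 180
sL = 200/288 = 25/36
sR = 200/180 = 10/9
mL = -1/2·sL + -1·sR = -35/24
mR = -1·sL + -1/2·sR = -5/4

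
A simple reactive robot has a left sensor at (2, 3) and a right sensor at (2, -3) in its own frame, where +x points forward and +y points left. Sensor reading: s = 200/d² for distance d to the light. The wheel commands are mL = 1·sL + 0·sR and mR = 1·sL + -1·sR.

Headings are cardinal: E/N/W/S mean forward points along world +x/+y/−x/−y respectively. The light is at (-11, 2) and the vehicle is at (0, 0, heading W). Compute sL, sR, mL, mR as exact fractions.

100/53 100/41 100/53 -1200/2173

left sensor world pos  = (-2, -3); dL² = 106
right sensor world pos = (-2, 3); dR² = 82
sL = 200/106 = 100/53
sR = 200/82 = 100/41
mL = 1·sL + 0·sR = 100/53
mR = 1·sL + -1·sR = -1200/2173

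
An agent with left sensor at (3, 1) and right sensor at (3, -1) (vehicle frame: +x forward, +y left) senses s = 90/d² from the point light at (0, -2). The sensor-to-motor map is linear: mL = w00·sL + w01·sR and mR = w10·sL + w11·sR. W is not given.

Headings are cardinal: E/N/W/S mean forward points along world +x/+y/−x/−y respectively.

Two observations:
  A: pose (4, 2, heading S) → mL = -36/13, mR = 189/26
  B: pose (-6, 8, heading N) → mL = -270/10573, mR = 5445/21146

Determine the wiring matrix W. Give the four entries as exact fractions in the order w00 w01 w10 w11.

obs A: pose=(4,2,S) → sL=45/13, sR=9, mL=-36/13, mR=189/26
obs B: pose=(-6,8,N) → sL=45/109, sR=45/97, mL=-270/10573, mR=5445/21146
sensor matrix S = [[45/13, 9], [45/109, 45/97]]; det S = -289980/137449
solve [mL_A; mL_B] = S·[w00; w01] and [mR_A; mR_B] = S·[w10; w11]:
  w00 = 1/2, w01 = -1/2, w10 = -1/2, w11 = 1

1/2 -1/2 -1/2 1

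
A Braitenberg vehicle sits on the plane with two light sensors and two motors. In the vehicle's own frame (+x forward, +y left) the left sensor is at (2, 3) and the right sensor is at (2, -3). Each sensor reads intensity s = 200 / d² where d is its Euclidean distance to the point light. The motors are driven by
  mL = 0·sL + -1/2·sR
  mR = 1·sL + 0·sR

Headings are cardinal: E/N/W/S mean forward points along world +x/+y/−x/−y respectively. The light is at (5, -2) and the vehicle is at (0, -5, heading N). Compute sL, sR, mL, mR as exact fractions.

40/13 40 -20 40/13

left sensor world pos  = (-3, -3); dL² = 65
right sensor world pos = (3, -3); dR² = 5
sL = 200/65 = 40/13
sR = 200/5 = 40
mL = 0·sL + -1/2·sR = -20
mR = 1·sL + 0·sR = 40/13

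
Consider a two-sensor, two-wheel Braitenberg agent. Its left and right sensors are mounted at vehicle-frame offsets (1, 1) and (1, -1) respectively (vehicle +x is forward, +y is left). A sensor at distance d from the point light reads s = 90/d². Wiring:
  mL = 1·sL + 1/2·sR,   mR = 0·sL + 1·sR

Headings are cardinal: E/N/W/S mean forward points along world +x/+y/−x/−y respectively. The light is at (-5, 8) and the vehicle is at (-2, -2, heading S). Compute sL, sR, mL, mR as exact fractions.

left sensor world pos  = (-1, -3); dL² = 137
right sensor world pos = (-3, -3); dR² = 125
sL = 90/137 = 90/137
sR = 90/125 = 18/25
mL = 1·sL + 1/2·sR = 3483/3425
mR = 0·sL + 1·sR = 18/25

90/137 18/25 3483/3425 18/25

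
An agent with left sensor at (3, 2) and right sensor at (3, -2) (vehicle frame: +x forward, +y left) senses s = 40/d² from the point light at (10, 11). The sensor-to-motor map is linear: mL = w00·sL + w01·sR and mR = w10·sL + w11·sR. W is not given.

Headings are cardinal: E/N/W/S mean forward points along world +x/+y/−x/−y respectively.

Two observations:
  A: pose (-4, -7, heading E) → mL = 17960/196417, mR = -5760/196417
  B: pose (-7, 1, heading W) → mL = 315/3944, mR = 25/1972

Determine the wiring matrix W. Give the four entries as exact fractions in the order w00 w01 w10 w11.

1/2 1/2 -1 1

obs A: pose=(-4,-7,E) → sL=40/377, sR=40/521, mL=17960/196417, mR=-5760/196417
obs B: pose=(-7,1,W) → sL=5/68, sR=5/58, mL=315/3944, mR=25/1972
sensor matrix S = [[40/377, 40/521], [5/68, 5/58]]; det S = 339050/96833581
solve [mL_A; mL_B] = S·[w00; w01] and [mR_A; mR_B] = S·[w10; w11]:
  w00 = 1/2, w01 = 1/2, w10 = -1, w11 = 1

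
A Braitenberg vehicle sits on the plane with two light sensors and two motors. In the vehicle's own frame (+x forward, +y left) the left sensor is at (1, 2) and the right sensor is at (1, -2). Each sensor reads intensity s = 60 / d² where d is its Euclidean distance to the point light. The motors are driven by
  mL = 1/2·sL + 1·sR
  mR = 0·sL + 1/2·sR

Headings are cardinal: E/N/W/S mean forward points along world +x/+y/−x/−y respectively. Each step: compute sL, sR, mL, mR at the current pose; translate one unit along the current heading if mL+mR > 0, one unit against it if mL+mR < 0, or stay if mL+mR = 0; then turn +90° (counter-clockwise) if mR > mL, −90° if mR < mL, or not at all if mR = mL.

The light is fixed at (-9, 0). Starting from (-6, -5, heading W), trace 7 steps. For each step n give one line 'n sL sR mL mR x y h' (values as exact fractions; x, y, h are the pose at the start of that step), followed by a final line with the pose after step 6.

n=0: pose=(-6,-5,W); sL=60/53, sR=60/13; mL=3570/689, mR=30/13; mL+mR=5160/689 → advance +1; mR−mL=-1980/689 → turn -1·90°
n=1: pose=(-7,-5,N); sL=15/4, sR=15/8; mL=15/4, mR=15/16; mL+mR=75/16 → advance +1; mR−mL=-45/16 → turn -1·90°
n=2: pose=(-7,-4,E); sL=60/13, sR=4/3; mL=142/39, mR=2/3; mL+mR=56/13 → advance +1; mR−mL=-116/39 → turn -1·90°
n=3: pose=(-6,-4,S); sL=6/5, sR=30/13; mL=189/65, mR=15/13; mL+mR=264/65 → advance +1; mR−mL=-114/65 → turn -1·90°
n=4: pose=(-6,-5,W); sL=60/53, sR=60/13; mL=3570/689, mR=30/13; mL+mR=5160/689 → advance +1; mR−mL=-1980/689 → turn -1·90°
n=5: pose=(-7,-5,N); sL=15/4, sR=15/8; mL=15/4, mR=15/16; mL+mR=75/16 → advance +1; mR−mL=-45/16 → turn -1·90°
n=6: pose=(-7,-4,E); sL=60/13, sR=4/3; mL=142/39, mR=2/3; mL+mR=56/13 → advance +1; mR−mL=-116/39 → turn -1·90°

0 60/53 60/13 3570/689 30/13 -6 -5 W
1 15/4 15/8 15/4 15/16 -7 -5 N
2 60/13 4/3 142/39 2/3 -7 -4 E
3 6/5 30/13 189/65 15/13 -6 -4 S
4 60/53 60/13 3570/689 30/13 -6 -5 W
5 15/4 15/8 15/4 15/16 -7 -5 N
6 60/13 4/3 142/39 2/3 -7 -4 E
final -6 -4 S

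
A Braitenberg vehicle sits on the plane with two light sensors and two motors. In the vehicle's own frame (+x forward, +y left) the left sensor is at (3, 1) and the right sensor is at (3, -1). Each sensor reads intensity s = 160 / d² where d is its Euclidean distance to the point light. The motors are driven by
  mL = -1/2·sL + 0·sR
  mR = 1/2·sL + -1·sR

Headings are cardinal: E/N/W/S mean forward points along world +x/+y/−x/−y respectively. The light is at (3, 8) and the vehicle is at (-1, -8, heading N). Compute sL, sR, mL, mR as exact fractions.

80/97 80/89 -40/97 -4200/8633

left sensor world pos  = (-2, -5); dL² = 194
right sensor world pos = (0, -5); dR² = 178
sL = 160/194 = 80/97
sR = 160/178 = 80/89
mL = -1/2·sL + 0·sR = -40/97
mR = 1/2·sL + -1·sR = -4200/8633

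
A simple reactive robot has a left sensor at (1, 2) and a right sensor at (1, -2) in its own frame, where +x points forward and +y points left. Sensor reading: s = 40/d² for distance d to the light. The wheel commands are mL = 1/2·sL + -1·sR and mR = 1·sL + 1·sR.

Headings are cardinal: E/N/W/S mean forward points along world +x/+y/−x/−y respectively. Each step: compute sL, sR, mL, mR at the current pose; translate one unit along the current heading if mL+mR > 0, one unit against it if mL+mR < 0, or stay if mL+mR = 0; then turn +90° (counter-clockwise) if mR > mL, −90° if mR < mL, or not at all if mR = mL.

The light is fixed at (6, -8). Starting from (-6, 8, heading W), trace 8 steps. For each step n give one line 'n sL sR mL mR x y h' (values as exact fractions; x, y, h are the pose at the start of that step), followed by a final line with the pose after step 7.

0 8/73 40/493 -948/35989 6864/35989 -6 8 W
1 20/173 4/45 -242/7785 1592/7785 -7 8 S
2 40/433 40/313 -11060/135529 29840/135529 -7 7 E
3 10/113 10/89 -685/10057 2020/10057 -6 7 N
4 8/73 40/493 -948/35989 6864/35989 -6 8 W
5 20/173 4/45 -242/7785 1592/7785 -7 8 S
6 40/433 40/313 -11060/135529 29840/135529 -7 7 E
7 10/113 10/89 -685/10057 2020/10057 -6 7 N
final -6 8 W

n=0: pose=(-6,8,W); sL=8/73, sR=40/493; mL=-948/35989, mR=6864/35989; mL+mR=12/73 → advance +1; mR−mL=7812/35989 → turn +1·90°
n=1: pose=(-7,8,S); sL=20/173, sR=4/45; mL=-242/7785, mR=1592/7785; mL+mR=30/173 → advance +1; mR−mL=1834/7785 → turn +1·90°
n=2: pose=(-7,7,E); sL=40/433, sR=40/313; mL=-11060/135529, mR=29840/135529; mL+mR=60/433 → advance +1; mR−mL=40900/135529 → turn +1·90°
n=3: pose=(-6,7,N); sL=10/113, sR=10/89; mL=-685/10057, mR=2020/10057; mL+mR=15/113 → advance +1; mR−mL=2705/10057 → turn +1·90°
n=4: pose=(-6,8,W); sL=8/73, sR=40/493; mL=-948/35989, mR=6864/35989; mL+mR=12/73 → advance +1; mR−mL=7812/35989 → turn +1·90°
n=5: pose=(-7,8,S); sL=20/173, sR=4/45; mL=-242/7785, mR=1592/7785; mL+mR=30/173 → advance +1; mR−mL=1834/7785 → turn +1·90°
n=6: pose=(-7,7,E); sL=40/433, sR=40/313; mL=-11060/135529, mR=29840/135529; mL+mR=60/433 → advance +1; mR−mL=40900/135529 → turn +1·90°
n=7: pose=(-6,7,N); sL=10/113, sR=10/89; mL=-685/10057, mR=2020/10057; mL+mR=15/113 → advance +1; mR−mL=2705/10057 → turn +1·90°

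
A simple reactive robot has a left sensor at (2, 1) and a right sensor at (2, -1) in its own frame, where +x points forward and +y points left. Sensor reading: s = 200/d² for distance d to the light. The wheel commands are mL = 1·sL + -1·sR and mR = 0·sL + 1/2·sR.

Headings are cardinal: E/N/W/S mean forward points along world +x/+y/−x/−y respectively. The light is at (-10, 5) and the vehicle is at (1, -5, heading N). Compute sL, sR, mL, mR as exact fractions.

50/41 25/26 275/1066 25/52

left sensor world pos  = (0, -3); dL² = 164
right sensor world pos = (2, -3); dR² = 208
sL = 200/164 = 50/41
sR = 200/208 = 25/26
mL = 1·sL + -1·sR = 275/1066
mR = 0·sL + 1/2·sR = 25/52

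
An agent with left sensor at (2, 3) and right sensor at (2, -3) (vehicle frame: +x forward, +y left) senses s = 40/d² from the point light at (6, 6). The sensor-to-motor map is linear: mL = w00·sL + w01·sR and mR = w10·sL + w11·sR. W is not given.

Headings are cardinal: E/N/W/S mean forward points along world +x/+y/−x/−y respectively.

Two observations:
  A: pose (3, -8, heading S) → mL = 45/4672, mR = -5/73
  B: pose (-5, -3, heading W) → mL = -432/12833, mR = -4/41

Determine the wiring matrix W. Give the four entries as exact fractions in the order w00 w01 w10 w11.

1/2 -1/2 0 -1/2

obs A: pose=(3,-8,S) → sL=5/32, sR=10/73, mL=45/4672, mR=-5/73
obs B: pose=(-5,-3,W) → sL=40/313, sR=8/41, mL=-432/12833, mR=-4/41
sensor matrix S = [[5/32, 10/73], [40/313, 8/41]]; det S = 48645/3747236
solve [mL_A; mL_B] = S·[w00; w01] and [mR_A; mR_B] = S·[w10; w11]:
  w00 = 1/2, w01 = -1/2, w10 = 0, w11 = -1/2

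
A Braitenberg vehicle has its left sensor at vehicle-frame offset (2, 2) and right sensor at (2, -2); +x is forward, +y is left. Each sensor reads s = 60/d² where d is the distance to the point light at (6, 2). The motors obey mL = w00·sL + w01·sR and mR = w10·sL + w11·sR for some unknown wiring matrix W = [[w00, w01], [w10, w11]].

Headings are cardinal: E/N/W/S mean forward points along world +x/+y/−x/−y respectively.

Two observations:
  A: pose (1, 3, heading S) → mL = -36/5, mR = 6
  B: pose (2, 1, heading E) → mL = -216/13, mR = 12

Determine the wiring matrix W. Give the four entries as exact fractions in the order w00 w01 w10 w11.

-1 -1 1 0

obs A: pose=(1,3,S) → sL=6, sR=6/5, mL=-36/5, mR=6
obs B: pose=(2,1,E) → sL=12, sR=60/13, mL=-216/13, mR=12
sensor matrix S = [[6, 6/5], [12, 60/13]]; det S = 864/65
solve [mL_A; mL_B] = S·[w00; w01] and [mR_A; mR_B] = S·[w10; w11]:
  w00 = -1, w01 = -1, w10 = 1, w11 = 0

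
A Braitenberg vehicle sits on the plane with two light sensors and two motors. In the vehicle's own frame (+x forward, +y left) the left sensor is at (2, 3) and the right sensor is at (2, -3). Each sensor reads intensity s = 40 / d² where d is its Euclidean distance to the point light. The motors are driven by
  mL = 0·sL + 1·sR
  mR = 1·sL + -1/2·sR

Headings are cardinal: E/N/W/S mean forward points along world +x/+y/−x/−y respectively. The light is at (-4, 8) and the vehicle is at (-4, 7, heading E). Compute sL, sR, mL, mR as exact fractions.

left sensor world pos  = (-2, 10); dL² = 8
right sensor world pos = (-2, 4); dR² = 20
sL = 40/8 = 5
sR = 40/20 = 2
mL = 0·sL + 1·sR = 2
mR = 1·sL + -1/2·sR = 4

5 2 2 4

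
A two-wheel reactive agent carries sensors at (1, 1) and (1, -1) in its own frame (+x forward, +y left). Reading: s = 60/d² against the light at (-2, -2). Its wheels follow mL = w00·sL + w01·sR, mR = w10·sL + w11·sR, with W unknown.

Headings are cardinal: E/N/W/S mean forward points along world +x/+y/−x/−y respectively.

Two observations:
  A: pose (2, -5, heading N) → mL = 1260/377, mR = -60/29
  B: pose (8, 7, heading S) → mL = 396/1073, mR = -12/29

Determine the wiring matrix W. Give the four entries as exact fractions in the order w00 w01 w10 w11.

obs A: pose=(2,-5,N) → sL=60/13, sR=60/29, mL=1260/377, mR=-60/29
obs B: pose=(8,7,S) → sL=12/37, sR=12/29, mL=396/1073, mR=-12/29
sensor matrix S = [[60/13, 60/29], [12/37, 12/29]]; det S = 17280/13949
solve [mL_A; mL_B] = S·[w00; w01] and [mR_A; mR_B] = S·[w10; w11]:
  w00 = 1/2, w01 = 1/2, w10 = 0, w11 = -1

1/2 1/2 0 -1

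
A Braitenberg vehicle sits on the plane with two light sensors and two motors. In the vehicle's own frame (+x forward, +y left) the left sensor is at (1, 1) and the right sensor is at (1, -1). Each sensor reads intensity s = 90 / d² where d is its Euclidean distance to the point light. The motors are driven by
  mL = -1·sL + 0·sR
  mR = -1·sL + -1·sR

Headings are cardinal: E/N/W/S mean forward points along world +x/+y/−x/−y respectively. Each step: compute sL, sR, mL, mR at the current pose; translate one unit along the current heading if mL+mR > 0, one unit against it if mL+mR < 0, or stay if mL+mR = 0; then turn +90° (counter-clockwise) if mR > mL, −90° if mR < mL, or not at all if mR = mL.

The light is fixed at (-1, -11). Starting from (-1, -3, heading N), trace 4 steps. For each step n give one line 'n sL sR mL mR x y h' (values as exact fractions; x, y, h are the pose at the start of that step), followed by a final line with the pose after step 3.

n=0: pose=(-1,-3,N); sL=45/41, sR=45/41; mL=-45/41, mR=-90/41; mL+mR=-135/41 → advance -1; mR−mL=-45/41 → turn -1·90°
n=1: pose=(-1,-4,E); sL=18/13, sR=90/37; mL=-18/13, mR=-1836/481; mL+mR=-2502/481 → advance -1; mR−mL=-90/37 → turn -1·90°
n=2: pose=(-2,-4,S); sL=5/2, sR=9/4; mL=-5/2, mR=-19/4; mL+mR=-29/4 → advance -1; mR−mL=-9/4 → turn -1·90°
n=3: pose=(-2,-3,W); sL=90/53, sR=18/17; mL=-90/53, mR=-2484/901; mL+mR=-4014/901 → advance -1; mR−mL=-18/17 → turn -1·90°

0 45/41 45/41 -45/41 -90/41 -1 -3 N
1 18/13 90/37 -18/13 -1836/481 -1 -4 E
2 5/2 9/4 -5/2 -19/4 -2 -4 S
3 90/53 18/17 -90/53 -2484/901 -2 -3 W
final -1 -3 N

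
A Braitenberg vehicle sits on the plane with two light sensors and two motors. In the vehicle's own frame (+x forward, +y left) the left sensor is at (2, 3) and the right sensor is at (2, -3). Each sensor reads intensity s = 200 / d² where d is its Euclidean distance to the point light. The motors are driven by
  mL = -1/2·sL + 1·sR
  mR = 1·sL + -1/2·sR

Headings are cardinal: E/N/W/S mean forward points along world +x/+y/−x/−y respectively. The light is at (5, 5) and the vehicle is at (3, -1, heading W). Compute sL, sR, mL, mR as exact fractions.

left sensor world pos  = (1, -4); dL² = 97
right sensor world pos = (1, 2); dR² = 25
sL = 200/97 = 200/97
sR = 200/25 = 8
mL = -1/2·sL + 1·sR = 676/97
mR = 1·sL + -1/2·sR = -188/97

200/97 8 676/97 -188/97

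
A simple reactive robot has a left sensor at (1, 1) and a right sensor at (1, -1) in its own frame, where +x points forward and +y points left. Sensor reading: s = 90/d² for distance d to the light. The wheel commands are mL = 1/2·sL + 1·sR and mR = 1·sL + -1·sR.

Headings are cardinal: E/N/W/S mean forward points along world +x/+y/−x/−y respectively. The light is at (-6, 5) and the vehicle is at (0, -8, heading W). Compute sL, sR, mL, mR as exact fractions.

left sensor world pos  = (-1, -9); dL² = 221
right sensor world pos = (-1, -7); dR² = 169
sL = 90/221 = 90/221
sR = 90/169 = 90/169
mL = 1/2·sL + 1·sR = 2115/2873
mR = 1·sL + -1·sR = -360/2873

90/221 90/169 2115/2873 -360/2873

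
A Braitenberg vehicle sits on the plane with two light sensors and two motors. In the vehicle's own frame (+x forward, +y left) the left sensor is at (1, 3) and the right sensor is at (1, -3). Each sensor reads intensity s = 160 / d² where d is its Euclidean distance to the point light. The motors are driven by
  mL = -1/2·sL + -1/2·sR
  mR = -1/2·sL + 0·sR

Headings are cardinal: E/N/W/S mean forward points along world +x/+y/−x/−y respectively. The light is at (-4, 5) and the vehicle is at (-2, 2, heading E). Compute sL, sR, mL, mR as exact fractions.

left sensor world pos  = (-1, 5); dL² = 9
right sensor world pos = (-1, -1); dR² = 45
sL = 160/9 = 160/9
sR = 160/45 = 32/9
mL = -1/2·sL + -1/2·sR = -32/3
mR = -1/2·sL + 0·sR = -80/9

160/9 32/9 -32/3 -80/9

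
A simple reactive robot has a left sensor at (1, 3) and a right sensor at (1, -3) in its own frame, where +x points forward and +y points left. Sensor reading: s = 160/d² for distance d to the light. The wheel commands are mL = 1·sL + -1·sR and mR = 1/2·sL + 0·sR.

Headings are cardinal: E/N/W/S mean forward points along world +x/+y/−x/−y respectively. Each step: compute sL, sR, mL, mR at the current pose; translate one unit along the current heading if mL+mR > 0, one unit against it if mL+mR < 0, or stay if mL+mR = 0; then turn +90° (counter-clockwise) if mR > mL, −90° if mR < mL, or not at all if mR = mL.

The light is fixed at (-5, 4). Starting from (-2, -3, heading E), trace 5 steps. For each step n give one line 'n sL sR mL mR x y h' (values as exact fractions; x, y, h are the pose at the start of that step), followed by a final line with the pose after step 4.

n=0: pose=(-2,-3,E); sL=5, sR=40/29; mL=105/29, mR=5/2; mL+mR=355/58 → advance +1; mR−mL=-65/58 → turn -1·90°
n=1: pose=(-1,-3,S); sL=160/113, sR=32/13; mL=-1536/1469, mR=80/113; mL+mR=-496/1469 → advance -1; mR−mL=2576/1469 → turn +1·90°
n=2: pose=(-1,-2,E); sL=80/17, sR=80/53; mL=2880/901, mR=40/17; mL+mR=5000/901 → advance +1; mR−mL=-760/901 → turn -1·90°
n=3: pose=(0,-2,S); sL=160/113, sR=160/53; mL=-9600/5989, mR=80/113; mL+mR=-5360/5989 → advance -1; mR−mL=13840/5989 → turn +1·90°
n=4: pose=(0,-1,E); sL=4, sR=8/5; mL=12/5, mR=2; mL+mR=22/5 → advance +1; mR−mL=-2/5 → turn -1·90°

0 5 40/29 105/29 5/2 -2 -3 E
1 160/113 32/13 -1536/1469 80/113 -1 -3 S
2 80/17 80/53 2880/901 40/17 -1 -2 E
3 160/113 160/53 -9600/5989 80/113 0 -2 S
4 4 8/5 12/5 2 0 -1 E
final 1 -1 S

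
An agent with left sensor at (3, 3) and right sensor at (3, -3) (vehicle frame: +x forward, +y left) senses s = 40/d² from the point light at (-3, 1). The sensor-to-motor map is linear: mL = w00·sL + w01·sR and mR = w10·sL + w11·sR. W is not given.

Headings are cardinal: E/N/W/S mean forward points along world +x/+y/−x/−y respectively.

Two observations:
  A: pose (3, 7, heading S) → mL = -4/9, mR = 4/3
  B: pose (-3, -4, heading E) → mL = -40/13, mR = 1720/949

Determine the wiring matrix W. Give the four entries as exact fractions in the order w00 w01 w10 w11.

obs A: pose=(3,7,S) → sL=4/9, sR=20/9, mL=-4/9, mR=4/3
obs B: pose=(-3,-4,E) → sL=40/13, sR=40/73, mL=-40/13, mR=1720/949
sensor matrix S = [[4/9, 20/9], [40/13, 40/73]]; det S = -56320/8541
solve [mL_A; mL_B] = S·[w00; w01] and [mR_A; mR_B] = S·[w10; w11]:
  w00 = -1, w01 = 0, w10 = 1/2, w11 = 1/2

-1 0 1/2 1/2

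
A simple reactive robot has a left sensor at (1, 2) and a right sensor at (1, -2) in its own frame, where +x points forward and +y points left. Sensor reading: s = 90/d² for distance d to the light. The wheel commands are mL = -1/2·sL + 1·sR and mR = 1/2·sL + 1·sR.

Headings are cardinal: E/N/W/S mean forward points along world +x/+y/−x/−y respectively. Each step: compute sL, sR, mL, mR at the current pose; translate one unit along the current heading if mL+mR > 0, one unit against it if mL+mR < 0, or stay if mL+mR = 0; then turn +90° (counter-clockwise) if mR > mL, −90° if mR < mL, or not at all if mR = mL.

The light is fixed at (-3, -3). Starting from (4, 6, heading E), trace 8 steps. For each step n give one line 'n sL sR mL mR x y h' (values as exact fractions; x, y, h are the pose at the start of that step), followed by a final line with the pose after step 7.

n=0: pose=(4,6,E); sL=18/37, sR=90/113; mL=2313/4181, mR=4347/4181; mL+mR=180/113 → advance +1; mR−mL=18/37 → turn +1·90°
n=1: pose=(5,6,N); sL=45/68, sR=9/20; mL=81/680, mR=531/680; mL+mR=9/10 → advance +1; mR−mL=45/68 → turn +1·90°
n=2: pose=(5,7,W); sL=90/113, sR=90/193; mL=1485/21809, mR=18855/21809; mL+mR=180/193 → advance +1; mR−mL=90/113 → turn +1·90°
n=3: pose=(4,7,S); sL=5/9, sR=45/53; mL=545/954, mR=1075/954; mL+mR=90/53 → advance +1; mR−mL=5/9 → turn +1·90°
n=4: pose=(4,6,E); sL=18/37, sR=90/113; mL=2313/4181, mR=4347/4181; mL+mR=180/113 → advance +1; mR−mL=18/37 → turn +1·90°
n=5: pose=(5,6,N); sL=45/68, sR=9/20; mL=81/680, mR=531/680; mL+mR=9/10 → advance +1; mR−mL=45/68 → turn +1·90°
n=6: pose=(5,7,W); sL=90/113, sR=90/193; mL=1485/21809, mR=18855/21809; mL+mR=180/193 → advance +1; mR−mL=90/113 → turn +1·90°
n=7: pose=(4,7,S); sL=5/9, sR=45/53; mL=545/954, mR=1075/954; mL+mR=90/53 → advance +1; mR−mL=5/9 → turn +1·90°

0 18/37 90/113 2313/4181 4347/4181 4 6 E
1 45/68 9/20 81/680 531/680 5 6 N
2 90/113 90/193 1485/21809 18855/21809 5 7 W
3 5/9 45/53 545/954 1075/954 4 7 S
4 18/37 90/113 2313/4181 4347/4181 4 6 E
5 45/68 9/20 81/680 531/680 5 6 N
6 90/113 90/193 1485/21809 18855/21809 5 7 W
7 5/9 45/53 545/954 1075/954 4 7 S
final 4 6 E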